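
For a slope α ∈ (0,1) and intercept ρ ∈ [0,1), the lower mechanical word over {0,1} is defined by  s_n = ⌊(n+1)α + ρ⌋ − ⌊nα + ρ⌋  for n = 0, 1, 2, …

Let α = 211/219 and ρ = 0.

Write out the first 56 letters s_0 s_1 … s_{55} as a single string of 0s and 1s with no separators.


n=0: ⌊(1·211)/219⌋ − ⌊(0·211)/219⌋ = ⌊211/219⌋ − ⌊0/219⌋ = 0 − 0 = 0
n=1: ⌊(2·211)/219⌋ − ⌊(1·211)/219⌋ = ⌊422/219⌋ − ⌊211/219⌋ = 1 − 0 = 1
n=2: ⌊(3·211)/219⌋ − ⌊(2·211)/219⌋ = ⌊633/219⌋ − ⌊422/219⌋ = 2 − 1 = 1
n=3: ⌊(4·211)/219⌋ − ⌊(3·211)/219⌋ = ⌊844/219⌋ − ⌊633/219⌋ = 3 − 2 = 1
n=4: ⌊(5·211)/219⌋ − ⌊(4·211)/219⌋ = ⌊1055/219⌋ − ⌊844/219⌋ = 4 − 3 = 1
n=5: ⌊(6·211)/219⌋ − ⌊(5·211)/219⌋ = ⌊1266/219⌋ − ⌊1055/219⌋ = 5 − 4 = 1
n=6: ⌊(7·211)/219⌋ − ⌊(6·211)/219⌋ = ⌊1477/219⌋ − ⌊1266/219⌋ = 6 − 5 = 1
n=7: ⌊(8·211)/219⌋ − ⌊(7·211)/219⌋ = ⌊1688/219⌋ − ⌊1477/219⌋ = 7 − 6 = 1
n=8: ⌊(9·211)/219⌋ − ⌊(8·211)/219⌋ = ⌊1899/219⌋ − ⌊1688/219⌋ = 8 − 7 = 1
n=9: ⌊(10·211)/219⌋ − ⌊(9·211)/219⌋ = ⌊2110/219⌋ − ⌊1899/219⌋ = 9 − 8 = 1
n=10: ⌊(11·211)/219⌋ − ⌊(10·211)/219⌋ = ⌊2321/219⌋ − ⌊2110/219⌋ = 10 − 9 = 1
n=11: ⌊(12·211)/219⌋ − ⌊(11·211)/219⌋ = ⌊2532/219⌋ − ⌊2321/219⌋ = 11 − 10 = 1
n=12: ⌊(13·211)/219⌋ − ⌊(12·211)/219⌋ = ⌊2743/219⌋ − ⌊2532/219⌋ = 12 − 11 = 1
n=13: ⌊(14·211)/219⌋ − ⌊(13·211)/219⌋ = ⌊2954/219⌋ − ⌊2743/219⌋ = 13 − 12 = 1
n=14: ⌊(15·211)/219⌋ − ⌊(14·211)/219⌋ = ⌊3165/219⌋ − ⌊2954/219⌋ = 14 − 13 = 1
n=15: ⌊(16·211)/219⌋ − ⌊(15·211)/219⌋ = ⌊3376/219⌋ − ⌊3165/219⌋ = 15 − 14 = 1
n=16: ⌊(17·211)/219⌋ − ⌊(16·211)/219⌋ = ⌊3587/219⌋ − ⌊3376/219⌋ = 16 − 15 = 1
n=17: ⌊(18·211)/219⌋ − ⌊(17·211)/219⌋ = ⌊3798/219⌋ − ⌊3587/219⌋ = 17 − 16 = 1
n=18: ⌊(19·211)/219⌋ − ⌊(18·211)/219⌋ = ⌊4009/219⌋ − ⌊3798/219⌋ = 18 − 17 = 1
n=19: ⌊(20·211)/219⌋ − ⌊(19·211)/219⌋ = ⌊4220/219⌋ − ⌊4009/219⌋ = 19 − 18 = 1
n=20: ⌊(21·211)/219⌋ − ⌊(20·211)/219⌋ = ⌊4431/219⌋ − ⌊4220/219⌋ = 20 − 19 = 1
n=21: ⌊(22·211)/219⌋ − ⌊(21·211)/219⌋ = ⌊4642/219⌋ − ⌊4431/219⌋ = 21 − 20 = 1
n=22: ⌊(23·211)/219⌋ − ⌊(22·211)/219⌋ = ⌊4853/219⌋ − ⌊4642/219⌋ = 22 − 21 = 1
n=23: ⌊(24·211)/219⌋ − ⌊(23·211)/219⌋ = ⌊5064/219⌋ − ⌊4853/219⌋ = 23 − 22 = 1
n=24: ⌊(25·211)/219⌋ − ⌊(24·211)/219⌋ = ⌊5275/219⌋ − ⌊5064/219⌋ = 24 − 23 = 1
n=25: ⌊(26·211)/219⌋ − ⌊(25·211)/219⌋ = ⌊5486/219⌋ − ⌊5275/219⌋ = 25 − 24 = 1
n=26: ⌊(27·211)/219⌋ − ⌊(26·211)/219⌋ = ⌊5697/219⌋ − ⌊5486/219⌋ = 26 − 25 = 1
n=27: ⌊(28·211)/219⌋ − ⌊(27·211)/219⌋ = ⌊5908/219⌋ − ⌊5697/219⌋ = 26 − 26 = 0
n=28: ⌊(29·211)/219⌋ − ⌊(28·211)/219⌋ = ⌊6119/219⌋ − ⌊5908/219⌋ = 27 − 26 = 1
n=29: ⌊(30·211)/219⌋ − ⌊(29·211)/219⌋ = ⌊6330/219⌋ − ⌊6119/219⌋ = 28 − 27 = 1
n=30: ⌊(31·211)/219⌋ − ⌊(30·211)/219⌋ = ⌊6541/219⌋ − ⌊6330/219⌋ = 29 − 28 = 1
n=31: ⌊(32·211)/219⌋ − ⌊(31·211)/219⌋ = ⌊6752/219⌋ − ⌊6541/219⌋ = 30 − 29 = 1
n=32: ⌊(33·211)/219⌋ − ⌊(32·211)/219⌋ = ⌊6963/219⌋ − ⌊6752/219⌋ = 31 − 30 = 1
n=33: ⌊(34·211)/219⌋ − ⌊(33·211)/219⌋ = ⌊7174/219⌋ − ⌊6963/219⌋ = 32 − 31 = 1
n=34: ⌊(35·211)/219⌋ − ⌊(34·211)/219⌋ = ⌊7385/219⌋ − ⌊7174/219⌋ = 33 − 32 = 1
n=35: ⌊(36·211)/219⌋ − ⌊(35·211)/219⌋ = ⌊7596/219⌋ − ⌊7385/219⌋ = 34 − 33 = 1
n=36: ⌊(37·211)/219⌋ − ⌊(36·211)/219⌋ = ⌊7807/219⌋ − ⌊7596/219⌋ = 35 − 34 = 1
n=37: ⌊(38·211)/219⌋ − ⌊(37·211)/219⌋ = ⌊8018/219⌋ − ⌊7807/219⌋ = 36 − 35 = 1
n=38: ⌊(39·211)/219⌋ − ⌊(38·211)/219⌋ = ⌊8229/219⌋ − ⌊8018/219⌋ = 37 − 36 = 1
n=39: ⌊(40·211)/219⌋ − ⌊(39·211)/219⌋ = ⌊8440/219⌋ − ⌊8229/219⌋ = 38 − 37 = 1
n=40: ⌊(41·211)/219⌋ − ⌊(40·211)/219⌋ = ⌊8651/219⌋ − ⌊8440/219⌋ = 39 − 38 = 1
n=41: ⌊(42·211)/219⌋ − ⌊(41·211)/219⌋ = ⌊8862/219⌋ − ⌊8651/219⌋ = 40 − 39 = 1
n=42: ⌊(43·211)/219⌋ − ⌊(42·211)/219⌋ = ⌊9073/219⌋ − ⌊8862/219⌋ = 41 − 40 = 1
n=43: ⌊(44·211)/219⌋ − ⌊(43·211)/219⌋ = ⌊9284/219⌋ − ⌊9073/219⌋ = 42 − 41 = 1
n=44: ⌊(45·211)/219⌋ − ⌊(44·211)/219⌋ = ⌊9495/219⌋ − ⌊9284/219⌋ = 43 − 42 = 1
n=45: ⌊(46·211)/219⌋ − ⌊(45·211)/219⌋ = ⌊9706/219⌋ − ⌊9495/219⌋ = 44 − 43 = 1
n=46: ⌊(47·211)/219⌋ − ⌊(46·211)/219⌋ = ⌊9917/219⌋ − ⌊9706/219⌋ = 45 − 44 = 1
n=47: ⌊(48·211)/219⌋ − ⌊(47·211)/219⌋ = ⌊10128/219⌋ − ⌊9917/219⌋ = 46 − 45 = 1
n=48: ⌊(49·211)/219⌋ − ⌊(48·211)/219⌋ = ⌊10339/219⌋ − ⌊10128/219⌋ = 47 − 46 = 1
n=49: ⌊(50·211)/219⌋ − ⌊(49·211)/219⌋ = ⌊10550/219⌋ − ⌊10339/219⌋ = 48 − 47 = 1
n=50: ⌊(51·211)/219⌋ − ⌊(50·211)/219⌋ = ⌊10761/219⌋ − ⌊10550/219⌋ = 49 − 48 = 1
n=51: ⌊(52·211)/219⌋ − ⌊(51·211)/219⌋ = ⌊10972/219⌋ − ⌊10761/219⌋ = 50 − 49 = 1
n=52: ⌊(53·211)/219⌋ − ⌊(52·211)/219⌋ = ⌊11183/219⌋ − ⌊10972/219⌋ = 51 − 50 = 1
n=53: ⌊(54·211)/219⌋ − ⌊(53·211)/219⌋ = ⌊11394/219⌋ − ⌊11183/219⌋ = 52 − 51 = 1
n=54: ⌊(55·211)/219⌋ − ⌊(54·211)/219⌋ = ⌊11605/219⌋ − ⌊11394/219⌋ = 52 − 52 = 0
n=55: ⌊(56·211)/219⌋ − ⌊(55·211)/219⌋ = ⌊11816/219⌋ − ⌊11605/219⌋ = 53 − 52 = 1

01111111111111111111111111101111111111111111111111111101


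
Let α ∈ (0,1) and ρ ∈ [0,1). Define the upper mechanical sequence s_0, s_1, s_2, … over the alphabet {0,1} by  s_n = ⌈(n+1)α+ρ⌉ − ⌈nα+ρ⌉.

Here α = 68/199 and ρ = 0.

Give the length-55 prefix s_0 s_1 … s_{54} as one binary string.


1010010010010010010010010010010010010010100100100100100

n=0: ⌈(1·68)/199⌉ − ⌈(0·68)/199⌉ = ⌈68/199⌉ − ⌈0/199⌉ = 1 − 0 = 1
n=1: ⌈(2·68)/199⌉ − ⌈(1·68)/199⌉ = ⌈136/199⌉ − ⌈68/199⌉ = 1 − 1 = 0
n=2: ⌈(3·68)/199⌉ − ⌈(2·68)/199⌉ = ⌈204/199⌉ − ⌈136/199⌉ = 2 − 1 = 1
n=3: ⌈(4·68)/199⌉ − ⌈(3·68)/199⌉ = ⌈272/199⌉ − ⌈204/199⌉ = 2 − 2 = 0
n=4: ⌈(5·68)/199⌉ − ⌈(4·68)/199⌉ = ⌈340/199⌉ − ⌈272/199⌉ = 2 − 2 = 0
n=5: ⌈(6·68)/199⌉ − ⌈(5·68)/199⌉ = ⌈408/199⌉ − ⌈340/199⌉ = 3 − 2 = 1
n=6: ⌈(7·68)/199⌉ − ⌈(6·68)/199⌉ = ⌈476/199⌉ − ⌈408/199⌉ = 3 − 3 = 0
n=7: ⌈(8·68)/199⌉ − ⌈(7·68)/199⌉ = ⌈544/199⌉ − ⌈476/199⌉ = 3 − 3 = 0
n=8: ⌈(9·68)/199⌉ − ⌈(8·68)/199⌉ = ⌈612/199⌉ − ⌈544/199⌉ = 4 − 3 = 1
n=9: ⌈(10·68)/199⌉ − ⌈(9·68)/199⌉ = ⌈680/199⌉ − ⌈612/199⌉ = 4 − 4 = 0
n=10: ⌈(11·68)/199⌉ − ⌈(10·68)/199⌉ = ⌈748/199⌉ − ⌈680/199⌉ = 4 − 4 = 0
n=11: ⌈(12·68)/199⌉ − ⌈(11·68)/199⌉ = ⌈816/199⌉ − ⌈748/199⌉ = 5 − 4 = 1
n=12: ⌈(13·68)/199⌉ − ⌈(12·68)/199⌉ = ⌈884/199⌉ − ⌈816/199⌉ = 5 − 5 = 0
n=13: ⌈(14·68)/199⌉ − ⌈(13·68)/199⌉ = ⌈952/199⌉ − ⌈884/199⌉ = 5 − 5 = 0
n=14: ⌈(15·68)/199⌉ − ⌈(14·68)/199⌉ = ⌈1020/199⌉ − ⌈952/199⌉ = 6 − 5 = 1
n=15: ⌈(16·68)/199⌉ − ⌈(15·68)/199⌉ = ⌈1088/199⌉ − ⌈1020/199⌉ = 6 − 6 = 0
n=16: ⌈(17·68)/199⌉ − ⌈(16·68)/199⌉ = ⌈1156/199⌉ − ⌈1088/199⌉ = 6 − 6 = 0
n=17: ⌈(18·68)/199⌉ − ⌈(17·68)/199⌉ = ⌈1224/199⌉ − ⌈1156/199⌉ = 7 − 6 = 1
n=18: ⌈(19·68)/199⌉ − ⌈(18·68)/199⌉ = ⌈1292/199⌉ − ⌈1224/199⌉ = 7 − 7 = 0
n=19: ⌈(20·68)/199⌉ − ⌈(19·68)/199⌉ = ⌈1360/199⌉ − ⌈1292/199⌉ = 7 − 7 = 0
n=20: ⌈(21·68)/199⌉ − ⌈(20·68)/199⌉ = ⌈1428/199⌉ − ⌈1360/199⌉ = 8 − 7 = 1
n=21: ⌈(22·68)/199⌉ − ⌈(21·68)/199⌉ = ⌈1496/199⌉ − ⌈1428/199⌉ = 8 − 8 = 0
n=22: ⌈(23·68)/199⌉ − ⌈(22·68)/199⌉ = ⌈1564/199⌉ − ⌈1496/199⌉ = 8 − 8 = 0
n=23: ⌈(24·68)/199⌉ − ⌈(23·68)/199⌉ = ⌈1632/199⌉ − ⌈1564/199⌉ = 9 − 8 = 1
n=24: ⌈(25·68)/199⌉ − ⌈(24·68)/199⌉ = ⌈1700/199⌉ − ⌈1632/199⌉ = 9 − 9 = 0
n=25: ⌈(26·68)/199⌉ − ⌈(25·68)/199⌉ = ⌈1768/199⌉ − ⌈1700/199⌉ = 9 − 9 = 0
n=26: ⌈(27·68)/199⌉ − ⌈(26·68)/199⌉ = ⌈1836/199⌉ − ⌈1768/199⌉ = 10 − 9 = 1
n=27: ⌈(28·68)/199⌉ − ⌈(27·68)/199⌉ = ⌈1904/199⌉ − ⌈1836/199⌉ = 10 − 10 = 0
n=28: ⌈(29·68)/199⌉ − ⌈(28·68)/199⌉ = ⌈1972/199⌉ − ⌈1904/199⌉ = 10 − 10 = 0
n=29: ⌈(30·68)/199⌉ − ⌈(29·68)/199⌉ = ⌈2040/199⌉ − ⌈1972/199⌉ = 11 − 10 = 1
n=30: ⌈(31·68)/199⌉ − ⌈(30·68)/199⌉ = ⌈2108/199⌉ − ⌈2040/199⌉ = 11 − 11 = 0
n=31: ⌈(32·68)/199⌉ − ⌈(31·68)/199⌉ = ⌈2176/199⌉ − ⌈2108/199⌉ = 11 − 11 = 0
n=32: ⌈(33·68)/199⌉ − ⌈(32·68)/199⌉ = ⌈2244/199⌉ − ⌈2176/199⌉ = 12 − 11 = 1
n=33: ⌈(34·68)/199⌉ − ⌈(33·68)/199⌉ = ⌈2312/199⌉ − ⌈2244/199⌉ = 12 − 12 = 0
n=34: ⌈(35·68)/199⌉ − ⌈(34·68)/199⌉ = ⌈2380/199⌉ − ⌈2312/199⌉ = 12 − 12 = 0
n=35: ⌈(36·68)/199⌉ − ⌈(35·68)/199⌉ = ⌈2448/199⌉ − ⌈2380/199⌉ = 13 − 12 = 1
n=36: ⌈(37·68)/199⌉ − ⌈(36·68)/199⌉ = ⌈2516/199⌉ − ⌈2448/199⌉ = 13 − 13 = 0
n=37: ⌈(38·68)/199⌉ − ⌈(37·68)/199⌉ = ⌈2584/199⌉ − ⌈2516/199⌉ = 13 − 13 = 0
n=38: ⌈(39·68)/199⌉ − ⌈(38·68)/199⌉ = ⌈2652/199⌉ − ⌈2584/199⌉ = 14 − 13 = 1
n=39: ⌈(40·68)/199⌉ − ⌈(39·68)/199⌉ = ⌈2720/199⌉ − ⌈2652/199⌉ = 14 − 14 = 0
n=40: ⌈(41·68)/199⌉ − ⌈(40·68)/199⌉ = ⌈2788/199⌉ − ⌈2720/199⌉ = 15 − 14 = 1
n=41: ⌈(42·68)/199⌉ − ⌈(41·68)/199⌉ = ⌈2856/199⌉ − ⌈2788/199⌉ = 15 − 15 = 0
n=42: ⌈(43·68)/199⌉ − ⌈(42·68)/199⌉ = ⌈2924/199⌉ − ⌈2856/199⌉ = 15 − 15 = 0
n=43: ⌈(44·68)/199⌉ − ⌈(43·68)/199⌉ = ⌈2992/199⌉ − ⌈2924/199⌉ = 16 − 15 = 1
n=44: ⌈(45·68)/199⌉ − ⌈(44·68)/199⌉ = ⌈3060/199⌉ − ⌈2992/199⌉ = 16 − 16 = 0
n=45: ⌈(46·68)/199⌉ − ⌈(45·68)/199⌉ = ⌈3128/199⌉ − ⌈3060/199⌉ = 16 − 16 = 0
n=46: ⌈(47·68)/199⌉ − ⌈(46·68)/199⌉ = ⌈3196/199⌉ − ⌈3128/199⌉ = 17 − 16 = 1
n=47: ⌈(48·68)/199⌉ − ⌈(47·68)/199⌉ = ⌈3264/199⌉ − ⌈3196/199⌉ = 17 − 17 = 0
n=48: ⌈(49·68)/199⌉ − ⌈(48·68)/199⌉ = ⌈3332/199⌉ − ⌈3264/199⌉ = 17 − 17 = 0
n=49: ⌈(50·68)/199⌉ − ⌈(49·68)/199⌉ = ⌈3400/199⌉ − ⌈3332/199⌉ = 18 − 17 = 1
n=50: ⌈(51·68)/199⌉ − ⌈(50·68)/199⌉ = ⌈3468/199⌉ − ⌈3400/199⌉ = 18 − 18 = 0
n=51: ⌈(52·68)/199⌉ − ⌈(51·68)/199⌉ = ⌈3536/199⌉ − ⌈3468/199⌉ = 18 − 18 = 0
n=52: ⌈(53·68)/199⌉ − ⌈(52·68)/199⌉ = ⌈3604/199⌉ − ⌈3536/199⌉ = 19 − 18 = 1
n=53: ⌈(54·68)/199⌉ − ⌈(53·68)/199⌉ = ⌈3672/199⌉ − ⌈3604/199⌉ = 19 − 19 = 0
n=54: ⌈(55·68)/199⌉ − ⌈(54·68)/199⌉ = ⌈3740/199⌉ − ⌈3672/199⌉ = 19 − 19 = 0


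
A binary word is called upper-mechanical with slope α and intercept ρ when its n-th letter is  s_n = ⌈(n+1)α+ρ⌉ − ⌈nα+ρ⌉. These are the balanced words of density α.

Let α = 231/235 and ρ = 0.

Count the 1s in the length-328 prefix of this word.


#1s = Σ_{n=0}^{327} s_n = Σ_{n=0}^{327} (⌈(n+1)α+ρ⌉ − ⌈nα+ρ⌉)
the sum telescopes: every ⌈nα+ρ⌉ with 0 < n < 328 appears once with + and once with −, leaving ⌈328α+ρ⌉ − ⌈0·α+ρ⌉
328α + ρ = (328·231) / 235 = 75768/235
ρ = 0/235
⌈75768/235⌉ = 323,  ⌈0/235⌉ = 0
#1s = 323 − 0 = 323

323


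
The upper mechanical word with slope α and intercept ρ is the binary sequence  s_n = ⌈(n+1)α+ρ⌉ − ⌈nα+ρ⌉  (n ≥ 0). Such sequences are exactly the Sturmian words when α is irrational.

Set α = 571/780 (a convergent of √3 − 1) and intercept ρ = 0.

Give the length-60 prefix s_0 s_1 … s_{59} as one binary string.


111011101110110111011101110110111011101110110111011101101110

n=0: ⌈(1·571)/780⌉ − ⌈(0·571)/780⌉ = ⌈571/780⌉ − ⌈0/780⌉ = 1 − 0 = 1
n=1: ⌈(2·571)/780⌉ − ⌈(1·571)/780⌉ = ⌈1142/780⌉ − ⌈571/780⌉ = 2 − 1 = 1
n=2: ⌈(3·571)/780⌉ − ⌈(2·571)/780⌉ = ⌈1713/780⌉ − ⌈1142/780⌉ = 3 − 2 = 1
n=3: ⌈(4·571)/780⌉ − ⌈(3·571)/780⌉ = ⌈2284/780⌉ − ⌈1713/780⌉ = 3 − 3 = 0
n=4: ⌈(5·571)/780⌉ − ⌈(4·571)/780⌉ = ⌈2855/780⌉ − ⌈2284/780⌉ = 4 − 3 = 1
n=5: ⌈(6·571)/780⌉ − ⌈(5·571)/780⌉ = ⌈3426/780⌉ − ⌈2855/780⌉ = 5 − 4 = 1
n=6: ⌈(7·571)/780⌉ − ⌈(6·571)/780⌉ = ⌈3997/780⌉ − ⌈3426/780⌉ = 6 − 5 = 1
n=7: ⌈(8·571)/780⌉ − ⌈(7·571)/780⌉ = ⌈4568/780⌉ − ⌈3997/780⌉ = 6 − 6 = 0
n=8: ⌈(9·571)/780⌉ − ⌈(8·571)/780⌉ = ⌈5139/780⌉ − ⌈4568/780⌉ = 7 − 6 = 1
n=9: ⌈(10·571)/780⌉ − ⌈(9·571)/780⌉ = ⌈5710/780⌉ − ⌈5139/780⌉ = 8 − 7 = 1
n=10: ⌈(11·571)/780⌉ − ⌈(10·571)/780⌉ = ⌈6281/780⌉ − ⌈5710/780⌉ = 9 − 8 = 1
n=11: ⌈(12·571)/780⌉ − ⌈(11·571)/780⌉ = ⌈6852/780⌉ − ⌈6281/780⌉ = 9 − 9 = 0
n=12: ⌈(13·571)/780⌉ − ⌈(12·571)/780⌉ = ⌈7423/780⌉ − ⌈6852/780⌉ = 10 − 9 = 1
n=13: ⌈(14·571)/780⌉ − ⌈(13·571)/780⌉ = ⌈7994/780⌉ − ⌈7423/780⌉ = 11 − 10 = 1
n=14: ⌈(15·571)/780⌉ − ⌈(14·571)/780⌉ = ⌈8565/780⌉ − ⌈7994/780⌉ = 11 − 11 = 0
n=15: ⌈(16·571)/780⌉ − ⌈(15·571)/780⌉ = ⌈9136/780⌉ − ⌈8565/780⌉ = 12 − 11 = 1
n=16: ⌈(17·571)/780⌉ − ⌈(16·571)/780⌉ = ⌈9707/780⌉ − ⌈9136/780⌉ = 13 − 12 = 1
n=17: ⌈(18·571)/780⌉ − ⌈(17·571)/780⌉ = ⌈10278/780⌉ − ⌈9707/780⌉ = 14 − 13 = 1
n=18: ⌈(19·571)/780⌉ − ⌈(18·571)/780⌉ = ⌈10849/780⌉ − ⌈10278/780⌉ = 14 − 14 = 0
n=19: ⌈(20·571)/780⌉ − ⌈(19·571)/780⌉ = ⌈11420/780⌉ − ⌈10849/780⌉ = 15 − 14 = 1
n=20: ⌈(21·571)/780⌉ − ⌈(20·571)/780⌉ = ⌈11991/780⌉ − ⌈11420/780⌉ = 16 − 15 = 1
n=21: ⌈(22·571)/780⌉ − ⌈(21·571)/780⌉ = ⌈12562/780⌉ − ⌈11991/780⌉ = 17 − 16 = 1
n=22: ⌈(23·571)/780⌉ − ⌈(22·571)/780⌉ = ⌈13133/780⌉ − ⌈12562/780⌉ = 17 − 17 = 0
n=23: ⌈(24·571)/780⌉ − ⌈(23·571)/780⌉ = ⌈13704/780⌉ − ⌈13133/780⌉ = 18 − 17 = 1
n=24: ⌈(25·571)/780⌉ − ⌈(24·571)/780⌉ = ⌈14275/780⌉ − ⌈13704/780⌉ = 19 − 18 = 1
n=25: ⌈(26·571)/780⌉ − ⌈(25·571)/780⌉ = ⌈14846/780⌉ − ⌈14275/780⌉ = 20 − 19 = 1
n=26: ⌈(27·571)/780⌉ − ⌈(26·571)/780⌉ = ⌈15417/780⌉ − ⌈14846/780⌉ = 20 − 20 = 0
n=27: ⌈(28·571)/780⌉ − ⌈(27·571)/780⌉ = ⌈15988/780⌉ − ⌈15417/780⌉ = 21 − 20 = 1
n=28: ⌈(29·571)/780⌉ − ⌈(28·571)/780⌉ = ⌈16559/780⌉ − ⌈15988/780⌉ = 22 − 21 = 1
n=29: ⌈(30·571)/780⌉ − ⌈(29·571)/780⌉ = ⌈17130/780⌉ − ⌈16559/780⌉ = 22 − 22 = 0
n=30: ⌈(31·571)/780⌉ − ⌈(30·571)/780⌉ = ⌈17701/780⌉ − ⌈17130/780⌉ = 23 − 22 = 1
n=31: ⌈(32·571)/780⌉ − ⌈(31·571)/780⌉ = ⌈18272/780⌉ − ⌈17701/780⌉ = 24 − 23 = 1
n=32: ⌈(33·571)/780⌉ − ⌈(32·571)/780⌉ = ⌈18843/780⌉ − ⌈18272/780⌉ = 25 − 24 = 1
n=33: ⌈(34·571)/780⌉ − ⌈(33·571)/780⌉ = ⌈19414/780⌉ − ⌈18843/780⌉ = 25 − 25 = 0
n=34: ⌈(35·571)/780⌉ − ⌈(34·571)/780⌉ = ⌈19985/780⌉ − ⌈19414/780⌉ = 26 − 25 = 1
n=35: ⌈(36·571)/780⌉ − ⌈(35·571)/780⌉ = ⌈20556/780⌉ − ⌈19985/780⌉ = 27 − 26 = 1
n=36: ⌈(37·571)/780⌉ − ⌈(36·571)/780⌉ = ⌈21127/780⌉ − ⌈20556/780⌉ = 28 − 27 = 1
n=37: ⌈(38·571)/780⌉ − ⌈(37·571)/780⌉ = ⌈21698/780⌉ − ⌈21127/780⌉ = 28 − 28 = 0
n=38: ⌈(39·571)/780⌉ − ⌈(38·571)/780⌉ = ⌈22269/780⌉ − ⌈21698/780⌉ = 29 − 28 = 1
n=39: ⌈(40·571)/780⌉ − ⌈(39·571)/780⌉ = ⌈22840/780⌉ − ⌈22269/780⌉ = 30 − 29 = 1
n=40: ⌈(41·571)/780⌉ − ⌈(40·571)/780⌉ = ⌈23411/780⌉ − ⌈22840/780⌉ = 31 − 30 = 1
n=41: ⌈(42·571)/780⌉ − ⌈(41·571)/780⌉ = ⌈23982/780⌉ − ⌈23411/780⌉ = 31 − 31 = 0
n=42: ⌈(43·571)/780⌉ − ⌈(42·571)/780⌉ = ⌈24553/780⌉ − ⌈23982/780⌉ = 32 − 31 = 1
n=43: ⌈(44·571)/780⌉ − ⌈(43·571)/780⌉ = ⌈25124/780⌉ − ⌈24553/780⌉ = 33 − 32 = 1
n=44: ⌈(45·571)/780⌉ − ⌈(44·571)/780⌉ = ⌈25695/780⌉ − ⌈25124/780⌉ = 33 − 33 = 0
n=45: ⌈(46·571)/780⌉ − ⌈(45·571)/780⌉ = ⌈26266/780⌉ − ⌈25695/780⌉ = 34 − 33 = 1
n=46: ⌈(47·571)/780⌉ − ⌈(46·571)/780⌉ = ⌈26837/780⌉ − ⌈26266/780⌉ = 35 − 34 = 1
n=47: ⌈(48·571)/780⌉ − ⌈(47·571)/780⌉ = ⌈27408/780⌉ − ⌈26837/780⌉ = 36 − 35 = 1
n=48: ⌈(49·571)/780⌉ − ⌈(48·571)/780⌉ = ⌈27979/780⌉ − ⌈27408/780⌉ = 36 − 36 = 0
n=49: ⌈(50·571)/780⌉ − ⌈(49·571)/780⌉ = ⌈28550/780⌉ − ⌈27979/780⌉ = 37 − 36 = 1
n=50: ⌈(51·571)/780⌉ − ⌈(50·571)/780⌉ = ⌈29121/780⌉ − ⌈28550/780⌉ = 38 − 37 = 1
n=51: ⌈(52·571)/780⌉ − ⌈(51·571)/780⌉ = ⌈29692/780⌉ − ⌈29121/780⌉ = 39 − 38 = 1
n=52: ⌈(53·571)/780⌉ − ⌈(52·571)/780⌉ = ⌈30263/780⌉ − ⌈29692/780⌉ = 39 − 39 = 0
n=53: ⌈(54·571)/780⌉ − ⌈(53·571)/780⌉ = ⌈30834/780⌉ − ⌈30263/780⌉ = 40 − 39 = 1
n=54: ⌈(55·571)/780⌉ − ⌈(54·571)/780⌉ = ⌈31405/780⌉ − ⌈30834/780⌉ = 41 − 40 = 1
n=55: ⌈(56·571)/780⌉ − ⌈(55·571)/780⌉ = ⌈31976/780⌉ − ⌈31405/780⌉ = 41 − 41 = 0
n=56: ⌈(57·571)/780⌉ − ⌈(56·571)/780⌉ = ⌈32547/780⌉ − ⌈31976/780⌉ = 42 − 41 = 1
n=57: ⌈(58·571)/780⌉ − ⌈(57·571)/780⌉ = ⌈33118/780⌉ − ⌈32547/780⌉ = 43 − 42 = 1
n=58: ⌈(59·571)/780⌉ − ⌈(58·571)/780⌉ = ⌈33689/780⌉ − ⌈33118/780⌉ = 44 − 43 = 1
n=59: ⌈(60·571)/780⌉ − ⌈(59·571)/780⌉ = ⌈34260/780⌉ − ⌈33689/780⌉ = 44 − 44 = 0


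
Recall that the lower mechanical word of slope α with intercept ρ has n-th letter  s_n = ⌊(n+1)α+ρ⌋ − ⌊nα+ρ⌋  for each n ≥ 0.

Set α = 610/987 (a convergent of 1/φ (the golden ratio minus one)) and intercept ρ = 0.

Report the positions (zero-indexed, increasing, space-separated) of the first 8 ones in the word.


n=0: ⌊610/987⌋−⌊0/987⌋ = 0−0 = 0
n=1: ⌊1220/987⌋−⌊610/987⌋ = 1−0 = 1  ← one
n=2: ⌊1830/987⌋−⌊1220/987⌋ = 1−1 = 0
n=3: ⌊2440/987⌋−⌊1830/987⌋ = 2−1 = 1  ← one
n=4: ⌊3050/987⌋−⌊2440/987⌋ = 3−2 = 1  ← one
n=5: ⌊3660/987⌋−⌊3050/987⌋ = 3−3 = 0
n=6: ⌊4270/987⌋−⌊3660/987⌋ = 4−3 = 1  ← one
n=7: ⌊4880/987⌋−⌊4270/987⌋ = 4−4 = 0
n=8: ⌊5490/987⌋−⌊4880/987⌋ = 5−4 = 1  ← one
n=9: ⌊6100/987⌋−⌊5490/987⌋ = 6−5 = 1  ← one
n=10: ⌊6710/987⌋−⌊6100/987⌋ = 6−6 = 0
n=11: ⌊7320/987⌋−⌊6710/987⌋ = 7−6 = 1  ← one
n=12: ⌊7930/987⌋−⌊7320/987⌋ = 8−7 = 1  ← one
positions of the first 8 ones: 1 3 4 6 8 9 11 12

1 3 4 6 8 9 11 12


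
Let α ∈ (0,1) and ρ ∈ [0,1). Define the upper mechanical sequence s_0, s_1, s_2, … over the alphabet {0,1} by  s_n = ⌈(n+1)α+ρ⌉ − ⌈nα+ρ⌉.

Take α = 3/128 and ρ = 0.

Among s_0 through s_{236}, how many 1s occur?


6

#1s = Σ_{n=0}^{236} s_n = Σ_{n=0}^{236} (⌈(n+1)α+ρ⌉ − ⌈nα+ρ⌉)
the sum telescopes: every ⌈nα+ρ⌉ with 0 < n < 237 appears once with + and once with −, leaving ⌈237α+ρ⌉ − ⌈0·α+ρ⌉
237α + ρ = (237·3) / 128 = 711/128
ρ = 0/128
⌈711/128⌉ = 6,  ⌈0/128⌉ = 0
#1s = 6 − 0 = 6


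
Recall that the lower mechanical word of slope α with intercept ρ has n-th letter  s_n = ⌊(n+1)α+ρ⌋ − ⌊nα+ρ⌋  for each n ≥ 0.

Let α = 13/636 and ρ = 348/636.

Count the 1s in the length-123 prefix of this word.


3

#1s = Σ_{n=0}^{122} s_n = Σ_{n=0}^{122} (⌊(n+1)α+ρ⌋ − ⌊nα+ρ⌋)
the sum telescopes: every ⌊nα+ρ⌋ with 0 < n < 123 appears once with + and once with −, leaving ⌊123α+ρ⌋ − ⌊0·α+ρ⌋
123α + ρ = (123·13 + 348) / 636 = 1947/636
ρ = 348/636
⌊1947/636⌋ = 3,  ⌊348/636⌋ = 0
#1s = 3 − 0 = 3


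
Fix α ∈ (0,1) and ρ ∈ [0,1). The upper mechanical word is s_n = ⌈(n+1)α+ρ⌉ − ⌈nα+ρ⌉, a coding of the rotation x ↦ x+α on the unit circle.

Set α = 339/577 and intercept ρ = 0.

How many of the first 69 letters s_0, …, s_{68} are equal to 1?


#1s = Σ_{n=0}^{68} s_n = Σ_{n=0}^{68} (⌈(n+1)α+ρ⌉ − ⌈nα+ρ⌉)
the sum telescopes: every ⌈nα+ρ⌉ with 0 < n < 69 appears once with + and once with −, leaving ⌈69α+ρ⌉ − ⌈0·α+ρ⌉
69α + ρ = (69·339) / 577 = 23391/577
ρ = 0/577
⌈23391/577⌉ = 41,  ⌈0/577⌉ = 0
#1s = 41 − 0 = 41

41


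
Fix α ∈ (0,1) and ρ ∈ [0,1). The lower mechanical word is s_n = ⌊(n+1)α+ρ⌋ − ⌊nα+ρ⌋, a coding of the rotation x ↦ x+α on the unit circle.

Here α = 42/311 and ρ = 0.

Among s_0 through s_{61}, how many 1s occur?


#1s = Σ_{n=0}^{61} s_n = Σ_{n=0}^{61} (⌊(n+1)α+ρ⌋ − ⌊nα+ρ⌋)
the sum telescopes: every ⌊nα+ρ⌋ with 0 < n < 62 appears once with + and once with −, leaving ⌊62α+ρ⌋ − ⌊0·α+ρ⌋
62α + ρ = (62·42) / 311 = 2604/311
ρ = 0/311
⌊2604/311⌋ = 8,  ⌊0/311⌋ = 0
#1s = 8 − 0 = 8

8


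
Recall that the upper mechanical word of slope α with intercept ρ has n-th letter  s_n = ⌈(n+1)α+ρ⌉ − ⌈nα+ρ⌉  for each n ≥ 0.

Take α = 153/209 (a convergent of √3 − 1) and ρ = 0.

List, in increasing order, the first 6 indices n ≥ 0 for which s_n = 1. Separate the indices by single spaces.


n=0: ⌈153/209⌉−⌈0/209⌉ = 1−0 = 1  ← one
n=1: ⌈306/209⌉−⌈153/209⌉ = 2−1 = 1  ← one
n=2: ⌈459/209⌉−⌈306/209⌉ = 3−2 = 1  ← one
n=3: ⌈612/209⌉−⌈459/209⌉ = 3−3 = 0
n=4: ⌈765/209⌉−⌈612/209⌉ = 4−3 = 1  ← one
n=5: ⌈918/209⌉−⌈765/209⌉ = 5−4 = 1  ← one
n=6: ⌈1071/209⌉−⌈918/209⌉ = 6−5 = 1  ← one
positions of the first 6 ones: 0 1 2 4 5 6

0 1 2 4 5 6


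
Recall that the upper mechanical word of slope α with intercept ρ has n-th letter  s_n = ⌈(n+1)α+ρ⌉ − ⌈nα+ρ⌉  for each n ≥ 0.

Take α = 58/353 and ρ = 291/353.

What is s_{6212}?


0

(n+1)α + ρ = (6213·58 + 291) / 353 = 360645/353
nα + ρ     = (6212·58 + 291) / 353 = 360587/353
⌈360645/353⌉ = 1022,  ⌈360587/353⌉ = 1022
s_{6212} = 1022 − 1022 = 0


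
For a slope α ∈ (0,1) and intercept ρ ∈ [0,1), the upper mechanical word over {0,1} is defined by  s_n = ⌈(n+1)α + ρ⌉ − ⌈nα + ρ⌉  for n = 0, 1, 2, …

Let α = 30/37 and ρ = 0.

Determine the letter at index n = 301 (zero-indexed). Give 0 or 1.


(n+1)α + ρ = (302·30) / 37 = 9060/37
nα + ρ     = (301·30) / 37 = 9030/37
⌈9060/37⌉ = 245,  ⌈9030/37⌉ = 245
s_{301} = 245 − 245 = 0

0


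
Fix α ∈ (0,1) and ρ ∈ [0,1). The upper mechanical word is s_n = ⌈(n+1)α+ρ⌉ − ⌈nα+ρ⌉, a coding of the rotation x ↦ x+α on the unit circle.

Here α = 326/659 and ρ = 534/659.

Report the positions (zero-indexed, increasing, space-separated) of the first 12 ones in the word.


0 2 4 6 8 10 12 14 16 18 20 22

n=0: ⌈860/659⌉−⌈534/659⌉ = 2−1 = 1  ← one
n=1: ⌈1186/659⌉−⌈860/659⌉ = 2−2 = 0
n=2: ⌈1512/659⌉−⌈1186/659⌉ = 3−2 = 1  ← one
n=3: ⌈1838/659⌉−⌈1512/659⌉ = 3−3 = 0
n=4: ⌈2164/659⌉−⌈1838/659⌉ = 4−3 = 1  ← one
n=5: ⌈2490/659⌉−⌈2164/659⌉ = 4−4 = 0
n=6: ⌈2816/659⌉−⌈2490/659⌉ = 5−4 = 1  ← one
n=7: ⌈3142/659⌉−⌈2816/659⌉ = 5−5 = 0
n=8: ⌈3468/659⌉−⌈3142/659⌉ = 6−5 = 1  ← one
n=9: ⌈3794/659⌉−⌈3468/659⌉ = 6−6 = 0
n=10: ⌈4120/659⌉−⌈3794/659⌉ = 7−6 = 1  ← one
n=11: ⌈4446/659⌉−⌈4120/659⌉ = 7−7 = 0
n=12: ⌈4772/659⌉−⌈4446/659⌉ = 8−7 = 1  ← one
n=13: ⌈5098/659⌉−⌈4772/659⌉ = 8−8 = 0
n=14: ⌈5424/659⌉−⌈5098/659⌉ = 9−8 = 1  ← one
n=15: ⌈5750/659⌉−⌈5424/659⌉ = 9−9 = 0
n=16: ⌈6076/659⌉−⌈5750/659⌉ = 10−9 = 1  ← one
n=17: ⌈6402/659⌉−⌈6076/659⌉ = 10−10 = 0
n=18: ⌈6728/659⌉−⌈6402/659⌉ = 11−10 = 1  ← one
n=19: ⌈7054/659⌉−⌈6728/659⌉ = 11−11 = 0
n=20: ⌈7380/659⌉−⌈7054/659⌉ = 12−11 = 1  ← one
n=21: ⌈7706/659⌉−⌈7380/659⌉ = 12−12 = 0
n=22: ⌈8032/659⌉−⌈7706/659⌉ = 13−12 = 1  ← one
positions of the first 12 ones: 0 2 4 6 8 10 12 14 16 18 20 22


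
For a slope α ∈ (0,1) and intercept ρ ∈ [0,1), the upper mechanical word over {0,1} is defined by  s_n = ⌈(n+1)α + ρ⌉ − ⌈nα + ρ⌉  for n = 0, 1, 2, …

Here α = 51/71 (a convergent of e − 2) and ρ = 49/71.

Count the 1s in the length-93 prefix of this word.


#1s = Σ_{n=0}^{92} s_n = Σ_{n=0}^{92} (⌈(n+1)α+ρ⌉ − ⌈nα+ρ⌉)
the sum telescopes: every ⌈nα+ρ⌉ with 0 < n < 93 appears once with + and once with −, leaving ⌈93α+ρ⌉ − ⌈0·α+ρ⌉
93α + ρ = (93·51 + 49) / 71 = 4792/71
ρ = 49/71
⌈4792/71⌉ = 68,  ⌈49/71⌉ = 1
#1s = 68 − 1 = 67

67


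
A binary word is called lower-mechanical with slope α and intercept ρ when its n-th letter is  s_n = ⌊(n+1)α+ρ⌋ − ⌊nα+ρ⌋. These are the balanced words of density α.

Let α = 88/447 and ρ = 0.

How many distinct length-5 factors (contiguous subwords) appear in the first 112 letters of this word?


t_n = ⌊(n·88)/447⌋ for n = 0 … 112:
  n=0…9: ⌊0/447⌋=0 ⌊88/447⌋=0 ⌊176/447⌋=0 ⌊264/447⌋=0 ⌊352/447⌋=0 ⌊440/447⌋=0 ⌊528/447⌋=1 ⌊616/447⌋=1 ⌊704/447⌋=1 ⌊792/447⌋=1
  n=10…19: ⌊880/447⌋=1 ⌊968/447⌋=2 ⌊1056/447⌋=2 ⌊1144/447⌋=2 ⌊1232/447⌋=2 ⌊1320/447⌋=2 ⌊1408/447⌋=3 ⌊1496/447⌋=3 ⌊1584/447⌋=3 ⌊1672/447⌋=3
  n=20…29: ⌊1760/447⌋=3 ⌊1848/447⌋=4 ⌊1936/447⌋=4 ⌊2024/447⌋=4 ⌊2112/447⌋=4 ⌊2200/447⌋=4 ⌊2288/447⌋=5 ⌊2376/447⌋=5 ⌊2464/447⌋=5 ⌊2552/447⌋=5
  n=30…39: ⌊2640/447⌋=5 ⌊2728/447⌋=6 ⌊2816/447⌋=6 ⌊2904/447⌋=6 ⌊2992/447⌋=6 ⌊3080/447⌋=6 ⌊3168/447⌋=7 ⌊3256/447⌋=7 ⌊3344/447⌋=7 ⌊3432/447⌋=7
  n=40…49: ⌊3520/447⌋=7 ⌊3608/447⌋=8 ⌊3696/447⌋=8 ⌊3784/447⌋=8 ⌊3872/447⌋=8 ⌊3960/447⌋=8 ⌊4048/447⌋=9 ⌊4136/447⌋=9 ⌊4224/447⌋=9 ⌊4312/447⌋=9
  n=50…59: ⌊4400/447⌋=9 ⌊4488/447⌋=10 ⌊4576/447⌋=10 ⌊4664/447⌋=10 ⌊4752/447⌋=10 ⌊4840/447⌋=10 ⌊4928/447⌋=11 ⌊5016/447⌋=11 ⌊5104/447⌋=11 ⌊5192/447⌋=11
  n=60…69: ⌊5280/447⌋=11 ⌊5368/447⌋=12 ⌊5456/447⌋=12 ⌊5544/447⌋=12 ⌊5632/447⌋=12 ⌊5720/447⌋=12 ⌊5808/447⌋=12 ⌊5896/447⌋=13 ⌊5984/447⌋=13 ⌊6072/447⌋=13
  n=70…79: ⌊6160/447⌋=13 ⌊6248/447⌋=13 ⌊6336/447⌋=14 ⌊6424/447⌋=14 ⌊6512/447⌋=14 ⌊6600/447⌋=14 ⌊6688/447⌋=14 ⌊6776/447⌋=15 ⌊6864/447⌋=15 ⌊6952/447⌋=15
  n=80…89: ⌊7040/447⌋=15 ⌊7128/447⌋=15 ⌊7216/447⌋=16 ⌊7304/447⌋=16 ⌊7392/447⌋=16 ⌊7480/447⌋=16 ⌊7568/447⌋=16 ⌊7656/447⌋=17 ⌊7744/447⌋=17 ⌊7832/447⌋=17
  n=90…99: ⌊7920/447⌋=17 ⌊8008/447⌋=17 ⌊8096/447⌋=18 ⌊8184/447⌋=18 ⌊8272/447⌋=18 ⌊8360/447⌋=18 ⌊8448/447⌋=18 ⌊8536/447⌋=19 ⌊8624/447⌋=19 ⌊8712/447⌋=19
  n=100…109: ⌊8800/447⌋=19 ⌊8888/447⌋=19 ⌊8976/447⌋=20 ⌊9064/447⌋=20 ⌊9152/447⌋=20 ⌊9240/447⌋=20 ⌊9328/447⌋=20 ⌊9416/447⌋=21 ⌊9504/447⌋=21 ⌊9592/447⌋=21
  n=110…112: ⌊9680/447⌋=21 ⌊9768/447⌋=21 ⌊9856/447⌋=22
s_n = t_(n+1) − t_n for n = 0 … 111 gives
prefix = 0000010000100001000010000100001000010000100001000010000100001000001000010000100001000010000100001000010000100001
slide a length-5 window over [0..4] … [107..111] (108 windows); first occurrence of each distinct factor:
  [  0..  4] 00000
  [  1..  5] 00001
  [  2..  6] 00010
  [  3..  7] 00100
  [  4..  8] 01000
  [  5..  9] 10000
  (the other 102 windows repeat one of these)
distinct factors: {00000, 00001, 00010, 00100, 01000, 10000}
count = 6  (Sturmian bound for length 5 is 6)

6


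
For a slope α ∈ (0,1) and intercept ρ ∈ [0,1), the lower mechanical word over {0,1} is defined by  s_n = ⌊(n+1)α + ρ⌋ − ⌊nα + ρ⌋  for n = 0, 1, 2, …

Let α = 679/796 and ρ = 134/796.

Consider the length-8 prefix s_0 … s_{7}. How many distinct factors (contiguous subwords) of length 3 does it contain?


4

t_n = ⌊(n·679+134)/796⌋ for n = 0 … 8:
  n=0…8: ⌊134/796⌋=0 ⌊813/796⌋=1 ⌊1492/796⌋=1 ⌊2171/796⌋=2 ⌊2850/796⌋=3 ⌊3529/796⌋=4 ⌊4208/796⌋=5 ⌊4887/796⌋=6 ⌊5566/796⌋=6
s_n = t_(n+1) − t_n for n = 0 … 7 gives
prefix = 10111110
slide a length-3 window over [0..2] … [5..7] (6 windows); first occurrence of each distinct factor:
  [  0..  2] 101
  [  1..  3] 011
  [  2..  4] 111
  [  5..  7] 110
  (the other 2 windows repeat one of these)
distinct factors: {011, 101, 110, 111}
count = 4  (Sturmian bound for length 3 is 4)


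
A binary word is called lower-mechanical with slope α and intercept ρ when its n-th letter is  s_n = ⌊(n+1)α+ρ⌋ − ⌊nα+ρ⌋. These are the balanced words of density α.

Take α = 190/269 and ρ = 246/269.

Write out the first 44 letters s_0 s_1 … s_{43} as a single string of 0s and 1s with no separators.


n=0: ⌊(1·190+246)/269⌋ − ⌊(0·190+246)/269⌋ = ⌊436/269⌋ − ⌊246/269⌋ = 1 − 0 = 1
n=1: ⌊(2·190+246)/269⌋ − ⌊(1·190+246)/269⌋ = ⌊626/269⌋ − ⌊436/269⌋ = 2 − 1 = 1
n=2: ⌊(3·190+246)/269⌋ − ⌊(2·190+246)/269⌋ = ⌊816/269⌋ − ⌊626/269⌋ = 3 − 2 = 1
n=3: ⌊(4·190+246)/269⌋ − ⌊(3·190+246)/269⌋ = ⌊1006/269⌋ − ⌊816/269⌋ = 3 − 3 = 0
n=4: ⌊(5·190+246)/269⌋ − ⌊(4·190+246)/269⌋ = ⌊1196/269⌋ − ⌊1006/269⌋ = 4 − 3 = 1
n=5: ⌊(6·190+246)/269⌋ − ⌊(5·190+246)/269⌋ = ⌊1386/269⌋ − ⌊1196/269⌋ = 5 − 4 = 1
n=6: ⌊(7·190+246)/269⌋ − ⌊(6·190+246)/269⌋ = ⌊1576/269⌋ − ⌊1386/269⌋ = 5 − 5 = 0
n=7: ⌊(8·190+246)/269⌋ − ⌊(7·190+246)/269⌋ = ⌊1766/269⌋ − ⌊1576/269⌋ = 6 − 5 = 1
n=8: ⌊(9·190+246)/269⌋ − ⌊(8·190+246)/269⌋ = ⌊1956/269⌋ − ⌊1766/269⌋ = 7 − 6 = 1
n=9: ⌊(10·190+246)/269⌋ − ⌊(9·190+246)/269⌋ = ⌊2146/269⌋ − ⌊1956/269⌋ = 7 − 7 = 0
n=10: ⌊(11·190+246)/269⌋ − ⌊(10·190+246)/269⌋ = ⌊2336/269⌋ − ⌊2146/269⌋ = 8 − 7 = 1
n=11: ⌊(12·190+246)/269⌋ − ⌊(11·190+246)/269⌋ = ⌊2526/269⌋ − ⌊2336/269⌋ = 9 − 8 = 1
n=12: ⌊(13·190+246)/269⌋ − ⌊(12·190+246)/269⌋ = ⌊2716/269⌋ − ⌊2526/269⌋ = 10 − 9 = 1
n=13: ⌊(14·190+246)/269⌋ − ⌊(13·190+246)/269⌋ = ⌊2906/269⌋ − ⌊2716/269⌋ = 10 − 10 = 0
n=14: ⌊(15·190+246)/269⌋ − ⌊(14·190+246)/269⌋ = ⌊3096/269⌋ − ⌊2906/269⌋ = 11 − 10 = 1
n=15: ⌊(16·190+246)/269⌋ − ⌊(15·190+246)/269⌋ = ⌊3286/269⌋ − ⌊3096/269⌋ = 12 − 11 = 1
n=16: ⌊(17·190+246)/269⌋ − ⌊(16·190+246)/269⌋ = ⌊3476/269⌋ − ⌊3286/269⌋ = 12 − 12 = 0
n=17: ⌊(18·190+246)/269⌋ − ⌊(17·190+246)/269⌋ = ⌊3666/269⌋ − ⌊3476/269⌋ = 13 − 12 = 1
n=18: ⌊(19·190+246)/269⌋ − ⌊(18·190+246)/269⌋ = ⌊3856/269⌋ − ⌊3666/269⌋ = 14 − 13 = 1
n=19: ⌊(20·190+246)/269⌋ − ⌊(19·190+246)/269⌋ = ⌊4046/269⌋ − ⌊3856/269⌋ = 15 − 14 = 1
n=20: ⌊(21·190+246)/269⌋ − ⌊(20·190+246)/269⌋ = ⌊4236/269⌋ − ⌊4046/269⌋ = 15 − 15 = 0
n=21: ⌊(22·190+246)/269⌋ − ⌊(21·190+246)/269⌋ = ⌊4426/269⌋ − ⌊4236/269⌋ = 16 − 15 = 1
n=22: ⌊(23·190+246)/269⌋ − ⌊(22·190+246)/269⌋ = ⌊4616/269⌋ − ⌊4426/269⌋ = 17 − 16 = 1
n=23: ⌊(24·190+246)/269⌋ − ⌊(23·190+246)/269⌋ = ⌊4806/269⌋ − ⌊4616/269⌋ = 17 − 17 = 0
n=24: ⌊(25·190+246)/269⌋ − ⌊(24·190+246)/269⌋ = ⌊4996/269⌋ − ⌊4806/269⌋ = 18 − 17 = 1
n=25: ⌊(26·190+246)/269⌋ − ⌊(25·190+246)/269⌋ = ⌊5186/269⌋ − ⌊4996/269⌋ = 19 − 18 = 1
n=26: ⌊(27·190+246)/269⌋ − ⌊(26·190+246)/269⌋ = ⌊5376/269⌋ − ⌊5186/269⌋ = 19 − 19 = 0
n=27: ⌊(28·190+246)/269⌋ − ⌊(27·190+246)/269⌋ = ⌊5566/269⌋ − ⌊5376/269⌋ = 20 − 19 = 1
n=28: ⌊(29·190+246)/269⌋ − ⌊(28·190+246)/269⌋ = ⌊5756/269⌋ − ⌊5566/269⌋ = 21 − 20 = 1
n=29: ⌊(30·190+246)/269⌋ − ⌊(29·190+246)/269⌋ = ⌊5946/269⌋ − ⌊5756/269⌋ = 22 − 21 = 1
n=30: ⌊(31·190+246)/269⌋ − ⌊(30·190+246)/269⌋ = ⌊6136/269⌋ − ⌊5946/269⌋ = 22 − 22 = 0
n=31: ⌊(32·190+246)/269⌋ − ⌊(31·190+246)/269⌋ = ⌊6326/269⌋ − ⌊6136/269⌋ = 23 − 22 = 1
n=32: ⌊(33·190+246)/269⌋ − ⌊(32·190+246)/269⌋ = ⌊6516/269⌋ − ⌊6326/269⌋ = 24 − 23 = 1
n=33: ⌊(34·190+246)/269⌋ − ⌊(33·190+246)/269⌋ = ⌊6706/269⌋ − ⌊6516/269⌋ = 24 − 24 = 0
n=34: ⌊(35·190+246)/269⌋ − ⌊(34·190+246)/269⌋ = ⌊6896/269⌋ − ⌊6706/269⌋ = 25 − 24 = 1
n=35: ⌊(36·190+246)/269⌋ − ⌊(35·190+246)/269⌋ = ⌊7086/269⌋ − ⌊6896/269⌋ = 26 − 25 = 1
n=36: ⌊(37·190+246)/269⌋ − ⌊(36·190+246)/269⌋ = ⌊7276/269⌋ − ⌊7086/269⌋ = 27 − 26 = 1
n=37: ⌊(38·190+246)/269⌋ − ⌊(37·190+246)/269⌋ = ⌊7466/269⌋ − ⌊7276/269⌋ = 27 − 27 = 0
n=38: ⌊(39·190+246)/269⌋ − ⌊(38·190+246)/269⌋ = ⌊7656/269⌋ − ⌊7466/269⌋ = 28 − 27 = 1
n=39: ⌊(40·190+246)/269⌋ − ⌊(39·190+246)/269⌋ = ⌊7846/269⌋ − ⌊7656/269⌋ = 29 − 28 = 1
n=40: ⌊(41·190+246)/269⌋ − ⌊(40·190+246)/269⌋ = ⌊8036/269⌋ − ⌊7846/269⌋ = 29 − 29 = 0
n=41: ⌊(42·190+246)/269⌋ − ⌊(41·190+246)/269⌋ = ⌊8226/269⌋ − ⌊8036/269⌋ = 30 − 29 = 1
n=42: ⌊(43·190+246)/269⌋ − ⌊(42·190+246)/269⌋ = ⌊8416/269⌋ − ⌊8226/269⌋ = 31 − 30 = 1
n=43: ⌊(44·190+246)/269⌋ − ⌊(43·190+246)/269⌋ = ⌊8606/269⌋ − ⌊8416/269⌋ = 31 − 31 = 0

11101101101110110111011011011101101110110110


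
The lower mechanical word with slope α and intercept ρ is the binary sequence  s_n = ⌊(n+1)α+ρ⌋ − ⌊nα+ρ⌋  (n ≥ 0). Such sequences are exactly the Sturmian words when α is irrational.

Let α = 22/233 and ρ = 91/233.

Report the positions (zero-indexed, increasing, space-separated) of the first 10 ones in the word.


6 17 27 38 48 59 69 80 91 101

n=0: ⌊113/233⌋−⌊91/233⌋ = 0−0 = 0
n=1: ⌊135/233⌋−⌊113/233⌋ = 0−0 = 0
  …
n=6: ⌊245/233⌋−⌊223/233⌋ = 1−0 = 1  ← one
n=7: ⌊267/233⌋−⌊245/233⌋ = 1−1 = 0
n=8: ⌊289/233⌋−⌊267/233⌋ = 1−1 = 0
  …
n=17: ⌊487/233⌋−⌊465/233⌋ = 2−1 = 1  ← one
n=18: ⌊509/233⌋−⌊487/233⌋ = 2−2 = 0
n=19: ⌊531/233⌋−⌊509/233⌋ = 2−2 = 0
  …
n=27: ⌊707/233⌋−⌊685/233⌋ = 3−2 = 1  ← one
n=28: ⌊729/233⌋−⌊707/233⌋ = 3−3 = 0
n=29: ⌊751/233⌋−⌊729/233⌋ = 3−3 = 0
  …
n=38: ⌊949/233⌋−⌊927/233⌋ = 4−3 = 1  ← one
n=39: ⌊971/233⌋−⌊949/233⌋ = 4−4 = 0
n=40: ⌊993/233⌋−⌊971/233⌋ = 4−4 = 0
  …
n=48: ⌊1169/233⌋−⌊1147/233⌋ = 5−4 = 1  ← one
n=49: ⌊1191/233⌋−⌊1169/233⌋ = 5−5 = 0
n=50: ⌊1213/233⌋−⌊1191/233⌋ = 5−5 = 0
  …
n=59: ⌊1411/233⌋−⌊1389/233⌋ = 6−5 = 1  ← one
n=60: ⌊1433/233⌋−⌊1411/233⌋ = 6−6 = 0
n=61: ⌊1455/233⌋−⌊1433/233⌋ = 6−6 = 0
  …
n=69: ⌊1631/233⌋−⌊1609/233⌋ = 7−6 = 1  ← one
n=70: ⌊1653/233⌋−⌊1631/233⌋ = 7−7 = 0
n=71: ⌊1675/233⌋−⌊1653/233⌋ = 7−7 = 0
  …
n=80: ⌊1873/233⌋−⌊1851/233⌋ = 8−7 = 1  ← one
n=81: ⌊1895/233⌋−⌊1873/233⌋ = 8−8 = 0
n=82: ⌊1917/233⌋−⌊1895/233⌋ = 8−8 = 0
  …
n=91: ⌊2115/233⌋−⌊2093/233⌋ = 9−8 = 1  ← one
n=92: ⌊2137/233⌋−⌊2115/233⌋ = 9−9 = 0
n=93: ⌊2159/233⌋−⌊2137/233⌋ = 9−9 = 0
  …
n=101: ⌊2335/233⌋−⌊2313/233⌋ = 10−9 = 1  ← one
positions of the first 10 ones: 6 17 27 38 48 59 69 80 91 101


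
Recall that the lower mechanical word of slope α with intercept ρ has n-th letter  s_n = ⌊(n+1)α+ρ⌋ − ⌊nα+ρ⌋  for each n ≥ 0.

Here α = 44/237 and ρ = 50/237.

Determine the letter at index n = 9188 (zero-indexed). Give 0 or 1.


(n+1)α + ρ = (9189·44 + 50) / 237 = 404366/237
nα + ρ     = (9188·44 + 50) / 237 = 404322/237
⌊404366/237⌋ = 1706,  ⌊404322/237⌋ = 1706
s_{9188} = 1706 − 1706 = 0

0


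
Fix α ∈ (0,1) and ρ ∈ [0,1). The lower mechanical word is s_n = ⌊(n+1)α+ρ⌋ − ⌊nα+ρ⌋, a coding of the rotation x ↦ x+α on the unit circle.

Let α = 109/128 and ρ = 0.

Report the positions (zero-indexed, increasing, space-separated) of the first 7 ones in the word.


1 2 3 4 5 7 8

n=0: ⌊109/128⌋−⌊0/128⌋ = 0−0 = 0
n=1: ⌊218/128⌋−⌊109/128⌋ = 1−0 = 1  ← one
n=2: ⌊327/128⌋−⌊218/128⌋ = 2−1 = 1  ← one
n=3: ⌊436/128⌋−⌊327/128⌋ = 3−2 = 1  ← one
n=4: ⌊545/128⌋−⌊436/128⌋ = 4−3 = 1  ← one
n=5: ⌊654/128⌋−⌊545/128⌋ = 5−4 = 1  ← one
n=6: ⌊763/128⌋−⌊654/128⌋ = 5−5 = 0
n=7: ⌊872/128⌋−⌊763/128⌋ = 6−5 = 1  ← one
n=8: ⌊981/128⌋−⌊872/128⌋ = 7−6 = 1  ← one
positions of the first 7 ones: 1 2 3 4 5 7 8


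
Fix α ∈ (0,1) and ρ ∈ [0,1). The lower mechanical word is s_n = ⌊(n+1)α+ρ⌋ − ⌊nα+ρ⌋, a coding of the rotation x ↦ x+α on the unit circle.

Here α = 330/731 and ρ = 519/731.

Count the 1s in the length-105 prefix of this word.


48

#1s = Σ_{n=0}^{104} s_n = Σ_{n=0}^{104} (⌊(n+1)α+ρ⌋ − ⌊nα+ρ⌋)
the sum telescopes: every ⌊nα+ρ⌋ with 0 < n < 105 appears once with + and once with −, leaving ⌊105α+ρ⌋ − ⌊0·α+ρ⌋
105α + ρ = (105·330 + 519) / 731 = 35169/731
ρ = 519/731
⌊35169/731⌋ = 48,  ⌊519/731⌋ = 0
#1s = 48 − 0 = 48


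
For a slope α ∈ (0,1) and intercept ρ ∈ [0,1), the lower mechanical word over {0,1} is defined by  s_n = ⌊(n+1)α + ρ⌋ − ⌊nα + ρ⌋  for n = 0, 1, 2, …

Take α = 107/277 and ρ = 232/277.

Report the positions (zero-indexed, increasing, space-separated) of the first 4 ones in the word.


n=0: ⌊339/277⌋−⌊232/277⌋ = 1−0 = 1  ← one
n=1: ⌊446/277⌋−⌊339/277⌋ = 1−1 = 0
n=2: ⌊553/277⌋−⌊446/277⌋ = 1−1 = 0
n=3: ⌊660/277⌋−⌊553/277⌋ = 2−1 = 1  ← one
n=4: ⌊767/277⌋−⌊660/277⌋ = 2−2 = 0
n=5: ⌊874/277⌋−⌊767/277⌋ = 3−2 = 1  ← one
n=6: ⌊981/277⌋−⌊874/277⌋ = 3−3 = 0
n=7: ⌊1088/277⌋−⌊981/277⌋ = 3−3 = 0
n=8: ⌊1195/277⌋−⌊1088/277⌋ = 4−3 = 1  ← one
positions of the first 4 ones: 0 3 5 8

0 3 5 8


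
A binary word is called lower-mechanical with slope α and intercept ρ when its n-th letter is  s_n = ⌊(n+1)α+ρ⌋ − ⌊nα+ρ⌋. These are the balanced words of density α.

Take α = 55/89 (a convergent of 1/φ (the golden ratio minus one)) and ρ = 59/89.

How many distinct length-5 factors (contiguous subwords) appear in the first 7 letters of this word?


3

t_n = ⌊(n·55+59)/89⌋ for n = 0 … 7:
  n=0…7: ⌊59/89⌋=0 ⌊114/89⌋=1 ⌊169/89⌋=1 ⌊224/89⌋=2 ⌊279/89⌋=3 ⌊334/89⌋=3 ⌊389/89⌋=4 ⌊444/89⌋=4
s_n = t_(n+1) − t_n for n = 0 … 6 gives
prefix = 1011010
slide a length-5 window over [0..4] … [2..6] (3 windows); first occurrence of each distinct factor:
  [  0..  4] 10110
  [  1..  5] 01101
  [  2..  6] 11010
distinct factors: {01101, 10110, 11010}
count = 3  (Sturmian bound for length 5 is 6)
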